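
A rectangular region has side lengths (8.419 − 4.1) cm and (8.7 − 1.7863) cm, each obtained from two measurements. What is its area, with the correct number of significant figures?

8.419 − 4.1 = 4.319, limited to 1 d.p. → 2 s.f.; 8.7 − 1.7863 = 6.9137, limited to 1 d.p. → 2 s.f.
Carrying full precision, 4.319 × 6.9137 = 29.8602703; keep min(2, 2) = 2 s.f.
Rounded to 2 significant figures: 3.0 × 10¹ cm².

3.0 × 10¹ cm²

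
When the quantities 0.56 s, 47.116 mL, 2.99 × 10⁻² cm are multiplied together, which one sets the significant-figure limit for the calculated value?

0.56 s

0.56 s → 2 s.f.; 47.116 mL → 5 s.f.; 2.99 × 10⁻² cm → 3 s.f.
The fewest is 2 significant figures, from 0.56 s.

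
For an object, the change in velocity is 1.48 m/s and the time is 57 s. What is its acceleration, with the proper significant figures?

0.026 m/s²

acceleration = 1.48 m/s ÷ 57 s = 0.0259649122807… m/s².
1.48 has 3 significant figures; 57 has 2.
Division/multiplication keeps the fewest: 2 significant figures.
Rounded: 0.026 m/s².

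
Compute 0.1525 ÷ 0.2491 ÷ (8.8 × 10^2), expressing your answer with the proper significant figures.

7.0 × 10^-4

0.1525 ÷ 0.2491 ÷ (8.8 × 10^2) = 0.000695686288822…
Multiplication/division keeps the fewest significant figures: 0.1525 → 4 s.f., 0.2491 → 4 s.f., 8.8 × 10^2 → 2 s.f.; limit is 2.
Rounded to 2 significant figures: 7.0 × 10^-4.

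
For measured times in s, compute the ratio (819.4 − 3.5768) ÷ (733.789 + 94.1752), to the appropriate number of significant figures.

0.9853

819.4 − 3.5768 = 815.8232, limited to 1 d.p. → 4 s.f.; 733.789 + 94.1752 = 827.9642, limited to 3 d.p. → 6 s.f.
Carrying full precision, 815.8232 ÷ 827.9642 = 0.985336322512…; keep min(4, 6) = 4 s.f.
Rounded to 4 significant figures: 0.9853.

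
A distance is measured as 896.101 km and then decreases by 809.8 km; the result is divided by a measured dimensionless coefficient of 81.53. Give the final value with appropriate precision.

1.06 km

896.101 km − 809.8 km = 86.301 km; the difference is limited to 1 decimal place (3 s.f.).
Carrying full precision, 86.301 ÷ 81.53 = 1.05851833681… km; 81.53 has 4 s.f., so the result keeps min(3, 4) = 3 s.f.
Rounded to 3 significant figures: 1.06 km.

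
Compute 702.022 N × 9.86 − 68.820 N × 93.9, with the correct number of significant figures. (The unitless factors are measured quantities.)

702.022 × 9.86 = 6921.93692 → 6.92 × 10³ N (3 s.f., last digit at the 10^1 place).
68.820 × 93.9 = 6462.198 → 6.46 × 10³ N (3 s.f., last digit at the 10^1 place).
Difference: 459.73892 N; keep the coarser place, 10^1.
Result: 4.6 × 10² N.

4.6 × 10² N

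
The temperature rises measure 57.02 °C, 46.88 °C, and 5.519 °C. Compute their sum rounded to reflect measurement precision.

109.42 °C

57.02 °C + 46.88 °C + 5.519 °C = 109.419 °C.
Addition/subtraction keeps the fewest decimal places: 57.02 → 2 decimal places, 46.88 → 2 decimal places, 5.519 → 3 decimal places; limit is 2.
Rounded to 2 decimal places: 109.42 °C.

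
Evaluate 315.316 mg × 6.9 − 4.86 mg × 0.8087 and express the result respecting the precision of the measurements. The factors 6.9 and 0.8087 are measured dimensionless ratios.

315.316 × 6.9 = 2175.6804 → 2.2 × 10^3 mg (2 s.f., last digit at the 10^2 place).
4.86 × 0.8087 = 3.930282 → 3.93 mg (3 s.f., last digit at the 10^-2 place).
Difference: 2171.750118 mg; keep the coarser place, 10^2.
Result: 2.2 × 10^3 mg.

2.2 × 10^3 mg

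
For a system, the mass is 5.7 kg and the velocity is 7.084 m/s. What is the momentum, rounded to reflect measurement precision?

40. kg·m/s

momentum = 5.7 kg × 7.084 m/s = 40.3788 kg·m/s.
5.7 has 2 significant figures; 7.084 has 4.
Division/multiplication keeps the fewest: 2 significant figures.
Rounded: 40. kg·m/s.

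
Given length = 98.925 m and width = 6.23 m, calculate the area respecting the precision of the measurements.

616 m²

area = 98.925 m × 6.23 m = 616.30275 m².
98.925 has 5 significant figures; 6.23 has 3.
Division/multiplication keeps the fewest: 3 significant figures.
Rounded: 616 m².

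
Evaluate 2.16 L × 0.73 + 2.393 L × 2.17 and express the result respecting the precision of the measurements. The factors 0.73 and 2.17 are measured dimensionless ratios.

6.8 L

2.16 × 0.73 = 1.5768 → 1.6 L (2 s.f., last digit at the 10^-1 place).
2.393 × 2.17 = 5.19281 → 5.19 L (3 s.f., last digit at the 10^-2 place).
Sum: 6.76961 L; keep the coarser place, 10^-1.
Result: 6.8 L.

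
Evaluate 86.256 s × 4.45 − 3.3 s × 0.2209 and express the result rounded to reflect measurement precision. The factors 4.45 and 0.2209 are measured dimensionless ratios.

383 s

86.256 × 4.45 = 383.8392 → 384 s (3 s.f., last digit at the 10^0 place).
3.3 × 0.2209 = 0.72897 → 0.73 s (2 s.f., last digit at the 10^-2 place).
Difference: 383.11023 s; keep the coarser place, 10^0.
Result: 383 s.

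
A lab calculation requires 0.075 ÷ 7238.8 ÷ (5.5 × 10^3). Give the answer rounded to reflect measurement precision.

0.075 ÷ 7238.8 ÷ (5.5 × 10^3) = 1.88378787042 × 10^-9…
Multiplication/division keeps the fewest significant figures: 0.075 → 2 s.f., 7238.8 → 5 s.f., 5.5 × 10^3 → 2 s.f.; limit is 2.
Rounded to 2 significant figures: 1.9 × 10^-9.

1.9 × 10^-9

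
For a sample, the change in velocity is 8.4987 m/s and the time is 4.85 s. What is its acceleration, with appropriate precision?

acceleration = 8.4987 m/s ÷ 4.85 s = 1.75230927835… m/s².
8.4987 has 5 significant figures; 4.85 has 3.
Division/multiplication keeps the fewest: 3 significant figures.
Rounded: 1.75 m/s².

1.75 m/s²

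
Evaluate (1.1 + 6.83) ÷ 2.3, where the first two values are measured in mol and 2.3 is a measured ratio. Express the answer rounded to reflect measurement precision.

3.4 mol

1.1 mol + 6.83 mol = 7.93 mol; the sum is limited to 1 decimal place (2 s.f.).
Carrying full precision, 7.93 ÷ 2.3 = 3.44782608696… mol; 2.3 has 2 s.f., so the result keeps min(2, 2) = 2 s.f.
Rounded to 2 significant figures: 3.4 mol.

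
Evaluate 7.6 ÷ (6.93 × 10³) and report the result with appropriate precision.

7.6 ÷ (6.93 × 10³) = 0.00109668109668…
Multiplication/division keeps the fewest significant figures: 7.6 → 2 s.f., 6.93 × 10³ → 3 s.f.; limit is 2.
Rounded to 2 significant figures: 0.0011.

0.0011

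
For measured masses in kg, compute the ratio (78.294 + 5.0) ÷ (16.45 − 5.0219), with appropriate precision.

78.294 + 5.0 = 83.294, limited to 1 d.p. → 3 s.f.; 16.45 − 5.0219 = 11.4281, limited to 2 d.p. → 4 s.f.
Carrying full precision, 83.294 ÷ 11.4281 = 7.28852565168…; keep min(3, 4) = 3 s.f.
Rounded to 3 significant figures: 7.29.

7.29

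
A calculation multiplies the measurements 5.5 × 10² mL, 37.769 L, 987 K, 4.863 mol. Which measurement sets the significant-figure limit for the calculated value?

5.5 × 10² mL → 2 s.f.; 37.769 L → 5 s.f.; 987 K → 3 s.f.; 4.863 mol → 4 s.f.
The fewest is 2 significant figures, from 5.5 × 10² mL.

5.5 × 10² mL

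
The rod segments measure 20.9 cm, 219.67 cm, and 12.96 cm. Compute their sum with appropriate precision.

2.535 × 10² cm

20.9 cm + 219.67 cm + 12.96 cm = 253.53 cm.
Addition/subtraction keeps the fewest decimal places: 20.9 → 1 decimal place, 219.67 → 2 decimal places, 12.96 → 2 decimal places; limit is 1.
Rounded to 1 decimal place: 2.535 × 10² cm.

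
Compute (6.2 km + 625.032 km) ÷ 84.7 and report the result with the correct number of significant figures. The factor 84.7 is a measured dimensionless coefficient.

7.45 km

6.2 km + 625.032 km = 631.232 km; the sum is limited to 1 decimal place (4 s.f.).
Carrying full precision, 631.232 ÷ 84.7 = 7.45256198347… km; 84.7 has 3 s.f., so the result keeps min(4, 3) = 3 s.f.
Rounded to 3 significant figures: 7.45 km.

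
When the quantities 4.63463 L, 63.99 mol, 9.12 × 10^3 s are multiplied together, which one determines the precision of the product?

4.63463 L → 6 s.f.; 63.99 mol → 4 s.f.; 9.12 × 10^3 s → 3 s.f.
The fewest is 3 significant figures, from 9.12 × 10^3 s.

9.12 × 10^3 s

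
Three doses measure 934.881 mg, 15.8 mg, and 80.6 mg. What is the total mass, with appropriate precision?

1031.3 mg

934.881 mg + 15.8 mg + 80.6 mg = 1031.281 mg.
Addition/subtraction keeps the fewest decimal places: 934.881 → 3 decimal places, 15.8 → 1 decimal place, 80.6 → 1 decimal place; limit is 1.
Rounded to 1 decimal place: 1031.3 mg.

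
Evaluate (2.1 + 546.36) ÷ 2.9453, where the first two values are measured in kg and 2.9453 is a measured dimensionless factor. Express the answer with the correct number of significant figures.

2.1 kg + 546.36 kg = 548.46 kg; the sum is limited to 1 decimal place (4 s.f.).
Carrying full precision, 548.46 ÷ 2.9453 = 186.215326113… kg; 2.9453 has 5 s.f., so the result keeps min(4, 5) = 4 s.f.
Rounded to 4 significant figures: 186.2 kg.

186.2 kg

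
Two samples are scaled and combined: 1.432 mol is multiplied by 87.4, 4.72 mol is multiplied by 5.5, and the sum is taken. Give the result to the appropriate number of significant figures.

151 mol

1.432 × 87.4 = 125.1568 → 125 mol (3 s.f., last digit at the 10^0 place).
4.72 × 5.5 = 25.96 → 26 mol (2 s.f., last digit at the 10^0 place).
Sum: 151.1168 mol; keep the coarser place, 10^0.
Result: 151 mol.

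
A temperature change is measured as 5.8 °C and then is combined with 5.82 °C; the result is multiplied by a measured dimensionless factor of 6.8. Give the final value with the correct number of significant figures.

79 °C

5.8 °C + 5.82 °C = 11.62 °C; the sum is limited to 1 decimal place (3 s.f.).
Carrying full precision, 11.62 × 6.8 = 79.016 °C; 6.8 has 2 s.f., so the result keeps min(3, 2) = 2 s.f.
Rounded to 2 significant figures: 79 °C.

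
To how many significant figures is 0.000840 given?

0.000840: leading zeros are not significant; trailing zeros after a decimal point are significant.

3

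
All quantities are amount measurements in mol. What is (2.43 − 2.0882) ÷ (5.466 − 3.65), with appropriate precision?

0.19

2.43 − 2.0882 = 0.3418, limited to 2 d.p. → 2 s.f.; 5.466 − 3.65 = 1.816, limited to 2 d.p. → 3 s.f.
Carrying full precision, 0.3418 ÷ 1.816 = 0.188215859031…; keep min(2, 3) = 2 s.f.
Rounded to 2 significant figures: 0.19.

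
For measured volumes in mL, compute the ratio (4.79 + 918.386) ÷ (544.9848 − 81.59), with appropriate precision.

1.9922

4.79 + 918.386 = 923.176, limited to 2 d.p. → 5 s.f.; 544.9848 − 81.59 = 463.3948, limited to 2 d.p. → 5 s.f.
Carrying full precision, 923.176 ÷ 463.3948 = 1.99220189782…; keep min(5, 5) = 5 s.f.
Rounded to 5 significant figures: 1.9922.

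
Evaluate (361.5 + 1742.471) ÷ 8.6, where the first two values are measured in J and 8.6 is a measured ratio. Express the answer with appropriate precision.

361.5 J + 1742.471 J = 2103.971 J; the sum is limited to 1 decimal place (5 s.f.).
Carrying full precision, 2103.971 ÷ 8.6 = 244.647790698… J; 8.6 has 2 s.f., so the result keeps min(5, 2) = 2 s.f.
Rounded to 2 significant figures: 2.4 × 10² J.

2.4 × 10² J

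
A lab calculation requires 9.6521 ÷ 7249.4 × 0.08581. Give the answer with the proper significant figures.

9.6521 ÷ 7249.4 × 0.08581 = 0.00011425037948…
Multiplication/division keeps the fewest significant figures: 9.6521 → 5 s.f., 7249.4 → 5 s.f., 0.08581 → 4 s.f.; limit is 4.
Rounded to 4 significant figures: 1.143 × 10^-4.

1.143 × 10^-4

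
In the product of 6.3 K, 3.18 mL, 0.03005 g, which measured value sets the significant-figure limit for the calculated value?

6.3 K → 2 s.f.; 3.18 mL → 3 s.f.; 0.03005 g → 4 s.f.
The fewest is 2 significant figures, from 6.3 K.

6.3 K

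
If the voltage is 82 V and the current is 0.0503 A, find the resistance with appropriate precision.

resistance = 82 V ÷ 0.0503 A = 1630.21868787… Ω.
82 has 2 significant figures; 0.0503 has 3.
Division/multiplication keeps the fewest: 2 significant figures.
Rounded: 1.6 × 10^3 Ω.

1.6 × 10^3 Ω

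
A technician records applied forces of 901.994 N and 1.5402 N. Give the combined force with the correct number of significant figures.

903.534 N

901.994 N + 1.5402 N = 903.5342 N.
Addition/subtraction keeps the fewest decimal places: 901.994 → 3 decimal places, 1.5402 → 4 decimal places; limit is 3.
Rounded to 3 decimal places: 903.534 N.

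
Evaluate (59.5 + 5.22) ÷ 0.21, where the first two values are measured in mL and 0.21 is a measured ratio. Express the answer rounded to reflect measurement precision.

3.1 × 10^2 mL

59.5 mL + 5.22 mL = 64.72 mL; the sum is limited to 1 decimal place (3 s.f.).
Carrying full precision, 64.72 ÷ 0.21 = 308.19047619… mL; 0.21 has 2 s.f., so the result keeps min(3, 2) = 2 s.f.
Rounded to 2 significant figures: 3.1 × 10^2 mL.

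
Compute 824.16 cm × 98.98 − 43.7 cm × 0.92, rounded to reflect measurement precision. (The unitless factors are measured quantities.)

8.154 × 10^4 cm

824.16 × 98.98 = 81575.3568 → 8.158 × 10^4 cm (4 s.f., last digit at the 10^1 place).
43.7 × 0.92 = 40.204 → 4.0 × 10^1 cm (2 s.f., last digit at the 10^0 place).
Difference: 81535.1528 cm; keep the coarser place, 10^1.
Result: 8.154 × 10^4 cm.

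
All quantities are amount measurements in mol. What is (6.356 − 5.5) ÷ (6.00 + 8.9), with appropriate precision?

6.356 − 5.5 = 0.856, limited to 1 d.p. → 1 s.f.; 6.00 + 8.9 = 14.90, limited to 1 d.p. → 3 s.f.
Carrying full precision, 0.856 ÷ 14.90 = 0.0574496644295…; keep min(1, 3) = 1 s.f.
Rounded to 1 significant figure: 0.06.

0.06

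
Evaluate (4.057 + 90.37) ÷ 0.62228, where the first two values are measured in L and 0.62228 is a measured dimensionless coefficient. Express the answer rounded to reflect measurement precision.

151.7 L

4.057 L + 90.37 L = 94.427 L; the sum is limited to 2 decimal places (4 s.f.).
Carrying full precision, 94.427 ÷ 0.62228 = 151.743588095… L; 0.62228 has 5 s.f., so the result keeps min(4, 5) = 4 s.f.
Rounded to 4 significant figures: 151.7 L.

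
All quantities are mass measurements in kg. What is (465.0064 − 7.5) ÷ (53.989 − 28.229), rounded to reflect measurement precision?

17.76

465.0064 − 7.5 = 457.5064, limited to 1 d.p. → 4 s.f.; 53.989 − 28.229 = 25.760, limited to 3 d.p. → 5 s.f.
Carrying full precision, 457.5064 ÷ 25.760 = 17.7603416149…; keep min(4, 5) = 4 s.f.
Rounded to 4 significant figures: 17.76.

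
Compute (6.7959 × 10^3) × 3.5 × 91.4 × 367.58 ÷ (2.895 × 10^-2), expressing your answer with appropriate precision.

(6.7959 × 10^3) × 3.5 × 91.4 × 367.58 ÷ (2.895 × 10^-2) = 2.7603523708 × 10^10…
Multiplication/division keeps the fewest significant figures: 6.7959 × 10^3 → 5 s.f., 3.5 → 2 s.f., 91.4 → 3 s.f., 367.58 → 5 s.f., 2.895 × 10^-2 → 4 s.f.; limit is 2.
Rounded to 2 significant figures: 2.8 × 10^10.

2.8 × 10^10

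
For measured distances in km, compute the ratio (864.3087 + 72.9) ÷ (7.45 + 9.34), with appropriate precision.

55.82

864.3087 + 72.9 = 937.2087, limited to 1 d.p. → 4 s.f.; 7.45 + 9.34 = 16.79, limited to 2 d.p. → 4 s.f.
Carrying full precision, 937.2087 ÷ 16.79 = 55.8194580107…; keep min(4, 4) = 4 s.f.
Rounded to 4 significant figures: 55.82.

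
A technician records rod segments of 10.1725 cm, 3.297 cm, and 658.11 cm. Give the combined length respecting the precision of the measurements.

10.1725 cm + 3.297 cm + 658.11 cm = 671.5795 cm.
Addition/subtraction keeps the fewest decimal places: 10.1725 → 4 decimal places, 3.297 → 3 decimal places, 658.11 → 2 decimal places; limit is 2.
Rounded to 2 decimal places: 671.58 cm.

671.58 cm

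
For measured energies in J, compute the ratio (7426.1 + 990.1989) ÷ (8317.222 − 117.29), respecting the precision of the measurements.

1.0264

7426.1 + 990.1989 = 8416.2989, limited to 1 d.p. → 5 s.f.; 8317.222 − 117.29 = 8199.932, limited to 2 d.p. → 6 s.f.
Carrying full precision, 8416.2989 ÷ 8199.932 = 1.02638642613…; keep min(5, 6) = 5 s.f.
Rounded to 5 significant figures: 1.0264.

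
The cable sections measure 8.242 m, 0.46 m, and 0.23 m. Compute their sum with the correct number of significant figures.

8.242 m + 0.46 m + 0.23 m = 8.932 m.
Addition/subtraction keeps the fewest decimal places: 8.242 → 3 decimal places, 0.46 → 2 decimal places, 0.23 → 2 decimal places; limit is 2.
Rounded to 2 decimal places: 8.93 m.

8.93 m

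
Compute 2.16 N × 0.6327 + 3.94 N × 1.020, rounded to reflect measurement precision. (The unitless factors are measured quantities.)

5.39 N

2.16 × 0.6327 = 1.366632 → 1.37 N (3 s.f., last digit at the 10^-2 place).
3.94 × 1.020 = 4.0188 → 4.02 N (3 s.f., last digit at the 10^-2 place).
Sum: 5.385432 N; keep the coarser place, 10^-2.
Result: 5.39 N.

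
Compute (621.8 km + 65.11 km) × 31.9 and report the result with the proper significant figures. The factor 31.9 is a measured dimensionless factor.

2.19 × 10⁴ km

621.8 km + 65.11 km = 686.91 km; the sum is limited to 1 decimal place (4 s.f.).
Carrying full precision, 686.91 × 31.9 = 21912.429 km; 31.9 has 3 s.f., so the result keeps min(4, 3) = 3 s.f.
Rounded to 3 significant figures: 2.19 × 10⁴ km.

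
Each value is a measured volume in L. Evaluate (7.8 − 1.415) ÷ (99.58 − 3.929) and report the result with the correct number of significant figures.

7.8 − 1.415 = 6.385, limited to 1 d.p. → 2 s.f.; 99.58 − 3.929 = 95.651, limited to 2 d.p. → 4 s.f.
Carrying full precision, 6.385 ÷ 95.651 = 0.0667530919698…; keep min(2, 4) = 2 s.f.
Rounded to 2 significant figures: 0.067.

0.067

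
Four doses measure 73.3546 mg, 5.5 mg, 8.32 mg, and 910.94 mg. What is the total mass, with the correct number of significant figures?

73.3546 mg + 5.5 mg + 8.32 mg + 910.94 mg = 998.1146 mg.
Addition/subtraction keeps the fewest decimal places: 73.3546 → 4 decimal places, 5.5 → 1 decimal place, 8.32 → 2 decimal places, 910.94 → 2 decimal places; limit is 1.
Rounded to 1 decimal place: 998.1 mg.

998.1 mg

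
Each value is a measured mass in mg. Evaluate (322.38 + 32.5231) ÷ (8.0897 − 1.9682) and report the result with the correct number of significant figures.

57.976

322.38 + 32.5231 = 354.9031, limited to 2 d.p. → 5 s.f.; 8.0897 − 1.9682 = 6.1215, limited to 4 d.p. → 5 s.f.
Carrying full precision, 354.9031 ÷ 6.1215 = 57.9764926897…; keep min(5, 5) = 5 s.f.
Rounded to 5 significant figures: 57.976.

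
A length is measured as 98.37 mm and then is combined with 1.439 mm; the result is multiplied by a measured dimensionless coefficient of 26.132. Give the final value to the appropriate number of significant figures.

2608 mm

98.37 mm + 1.439 mm = 99.809 mm; the sum is limited to 2 decimal places (4 s.f.).
Carrying full precision, 99.809 × 26.132 = 2608.208788 mm; 26.132 has 5 s.f., so the result keeps min(4, 5) = 4 s.f.
Rounded to 4 significant figures: 2608 mm.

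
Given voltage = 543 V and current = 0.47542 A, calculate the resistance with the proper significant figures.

resistance = 543 V ÷ 0.47542 A = 1142.14799546… Ω.
543 has 3 significant figures; 0.47542 has 5.
Division/multiplication keeps the fewest: 3 significant figures.
Rounded: 1.14 × 10^3 Ω.

1.14 × 10^3 Ω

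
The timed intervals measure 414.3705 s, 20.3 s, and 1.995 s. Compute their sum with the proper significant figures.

414.3705 s + 20.3 s + 1.995 s = 436.6655 s.
Addition/subtraction keeps the fewest decimal places: 414.3705 → 4 decimal places, 20.3 → 1 decimal place, 1.995 → 3 decimal places; limit is 1.
Rounded to 1 decimal place: 436.7 s.

436.7 s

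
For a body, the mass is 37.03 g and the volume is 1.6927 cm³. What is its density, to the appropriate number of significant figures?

21.88 g/cm³

density = 37.03 g ÷ 1.6927 cm³ = 21.8762923141… g/cm³.
37.03 has 4 significant figures; 1.6927 has 5.
Division/multiplication keeps the fewest: 4 significant figures.
Rounded: 21.88 g/cm³.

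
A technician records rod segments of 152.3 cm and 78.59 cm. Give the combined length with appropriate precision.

152.3 cm + 78.59 cm = 230.89 cm.
Addition/subtraction keeps the fewest decimal places: 152.3 → 1 decimal place, 78.59 → 2 decimal places; limit is 1.
Rounded to 1 decimal place: 230.9 cm.

230.9 cm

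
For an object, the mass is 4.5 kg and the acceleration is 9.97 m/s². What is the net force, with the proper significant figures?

45 N

net force = 4.5 kg × 9.97 m/s² = 44.865 N.
4.5 has 2 significant figures; 9.97 has 3.
Division/multiplication keeps the fewest: 2 significant figures.
Rounded: 45 N.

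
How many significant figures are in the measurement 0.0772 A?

3

0.0772: leading zeros are not significant.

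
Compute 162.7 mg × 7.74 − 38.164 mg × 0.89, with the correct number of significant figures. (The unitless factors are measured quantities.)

162.7 × 7.74 = 1259.298 → 1.26 × 10³ mg (3 s.f., last digit at the 10^1 place).
38.164 × 0.89 = 33.96596 → 34 mg (2 s.f., last digit at the 10^0 place).
Difference: 1225.33204 mg; keep the coarser place, 10^1.
Result: 1.23 × 10³ mg.

1.23 × 10³ mg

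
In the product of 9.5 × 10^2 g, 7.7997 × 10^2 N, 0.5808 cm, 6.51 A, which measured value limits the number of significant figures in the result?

9.5 × 10^2 g

9.5 × 10^2 g → 2 s.f.; 7.7997 × 10^2 N → 5 s.f.; 0.5808 cm → 4 s.f.; 6.51 A → 3 s.f.
The fewest is 2 significant figures, from 9.5 × 10^2 g.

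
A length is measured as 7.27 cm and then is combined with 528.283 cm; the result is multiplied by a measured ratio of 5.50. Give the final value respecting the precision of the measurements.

7.27 cm + 528.283 cm = 535.553 cm; the sum is limited to 2 decimal places (5 s.f.).
Carrying full precision, 535.553 × 5.50 = 2945.5415 cm; 5.50 has 3 s.f., so the result keeps min(5, 3) = 3 s.f.
Rounded to 3 significant figures: 2.95 × 10³ cm.

2.95 × 10³ cm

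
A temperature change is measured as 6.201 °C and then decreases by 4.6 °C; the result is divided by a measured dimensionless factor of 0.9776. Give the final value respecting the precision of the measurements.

1.6 °C

6.201 °C − 4.6 °C = 1.601 °C; the difference is limited to 1 decimal place (2 s.f.).
Carrying full precision, 1.601 ÷ 0.9776 = 1.63768412439… °C; 0.9776 has 4 s.f., so the result keeps min(2, 4) = 2 s.f.
Rounded to 2 significant figures: 1.6 °C.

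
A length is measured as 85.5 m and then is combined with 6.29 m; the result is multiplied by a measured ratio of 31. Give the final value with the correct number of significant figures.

2.8 × 10^3 m

85.5 m + 6.29 m = 91.79 m; the sum is limited to 1 decimal place (3 s.f.).
Carrying full precision, 91.79 × 31 = 2845.49 m; 31 has 2 s.f., so the result keeps min(3, 2) = 2 s.f.
Rounded to 2 significant figures: 2.8 × 10^3 m.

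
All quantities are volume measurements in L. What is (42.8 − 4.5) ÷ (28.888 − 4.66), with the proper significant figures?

42.8 − 4.5 = 38.3, limited to 1 d.p. → 3 s.f.; 28.888 − 4.66 = 24.228, limited to 2 d.p. → 4 s.f.
Carrying full precision, 38.3 ÷ 24.228 = 1.58081558527…; keep min(3, 4) = 3 s.f.
Rounded to 3 significant figures: 1.58.

1.58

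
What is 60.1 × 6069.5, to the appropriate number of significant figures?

60.1 × 6069.5 = 364776.95
Multiplication/division keeps the fewest significant figures: 60.1 → 3 s.f., 6069.5 → 5 s.f.; limit is 3.
Rounded to 3 significant figures: 3.65 × 10⁵.

3.65 × 10⁵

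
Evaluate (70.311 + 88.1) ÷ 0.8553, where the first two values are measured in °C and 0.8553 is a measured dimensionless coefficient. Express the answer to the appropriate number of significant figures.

70.311 °C + 88.1 °C = 158.411 °C; the sum is limited to 1 decimal place (4 s.f.).
Carrying full precision, 158.411 ÷ 0.8553 = 185.211037063… °C; 0.8553 has 4 s.f., so the result keeps min(4, 4) = 4 s.f.
Rounded to 4 significant figures: 185.2 °C.

185.2 °C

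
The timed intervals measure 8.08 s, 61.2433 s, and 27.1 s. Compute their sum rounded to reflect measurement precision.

8.08 s + 61.2433 s + 27.1 s = 96.4233 s.
Addition/subtraction keeps the fewest decimal places: 8.08 → 2 decimal places, 61.2433 → 4 decimal places, 27.1 → 1 decimal place; limit is 1.
Rounded to 1 decimal place: 96.4 s.

96.4 s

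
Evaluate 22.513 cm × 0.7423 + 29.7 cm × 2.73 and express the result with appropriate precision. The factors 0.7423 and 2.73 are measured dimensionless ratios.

22.513 × 0.7423 = 16.7113999 → 16.71 cm (4 s.f., last digit at the 10^-2 place).
29.7 × 2.73 = 81.081 → 81.1 cm (3 s.f., last digit at the 10^-1 place).
Sum: 97.7923999 cm; keep the coarser place, 10^-1.
Result: 97.8 cm.

97.8 cm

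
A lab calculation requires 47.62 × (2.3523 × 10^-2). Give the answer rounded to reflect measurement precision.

1.120

47.62 × (2.3523 × 10^-2) = 1.12016526
Multiplication/division keeps the fewest significant figures: 47.62 → 4 s.f., 2.3523 × 10^-2 → 5 s.f.; limit is 4.
Rounded to 4 significant figures: 1.120.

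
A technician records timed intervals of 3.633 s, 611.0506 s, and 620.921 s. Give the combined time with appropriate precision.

1235.605 s

3.633 s + 611.0506 s + 620.921 s = 1235.6046 s.
Addition/subtraction keeps the fewest decimal places: 3.633 → 3 decimal places, 611.0506 → 4 decimal places, 620.921 → 3 decimal places; limit is 3.
Rounded to 3 decimal places: 1235.605 s.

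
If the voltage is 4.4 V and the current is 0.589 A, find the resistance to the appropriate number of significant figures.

resistance = 4.4 V ÷ 0.589 A = 7.47028862479… Ω.
4.4 has 2 significant figures; 0.589 has 3.
Division/multiplication keeps the fewest: 2 significant figures.
Rounded: 7.5 Ω.

7.5 Ω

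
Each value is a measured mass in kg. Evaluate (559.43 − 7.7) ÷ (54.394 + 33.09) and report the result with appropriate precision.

6.307

559.43 − 7.7 = 551.73, limited to 1 d.p. → 4 s.f.; 54.394 + 33.09 = 87.484, limited to 2 d.p. → 4 s.f.
Carrying full precision, 551.73 ÷ 87.484 = 6.30663892826…; keep min(4, 4) = 4 s.f.
Rounded to 4 significant figures: 6.307.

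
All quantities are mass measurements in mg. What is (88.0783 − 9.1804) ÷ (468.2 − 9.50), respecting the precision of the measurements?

88.0783 − 9.1804 = 78.8979, limited to 4 d.p. → 6 s.f.; 468.2 − 9.50 = 458.70, limited to 1 d.p. → 4 s.f.
Carrying full precision, 78.8979 ÷ 458.70 = 0.172003270111…; keep min(6, 4) = 4 s.f.
Rounded to 4 significant figures: 0.1720.

0.1720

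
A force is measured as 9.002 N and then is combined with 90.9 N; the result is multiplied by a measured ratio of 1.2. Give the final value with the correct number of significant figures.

1.2 × 10² N

9.002 N + 90.9 N = 99.902 N; the sum is limited to 1 decimal place (3 s.f.).
Carrying full precision, 99.902 × 1.2 = 119.8824 N; 1.2 has 2 s.f., so the result keeps min(3, 2) = 2 s.f.
Rounded to 2 significant figures: 1.2 × 10² N.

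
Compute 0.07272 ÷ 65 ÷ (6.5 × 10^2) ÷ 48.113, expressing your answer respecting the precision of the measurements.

0.07272 ÷ 65 ÷ (6.5 × 10^2) ÷ 48.113 = 3.5773770747 × 10^-8…
Multiplication/division keeps the fewest significant figures: 0.07272 → 4 s.f., 65 → 2 s.f., 6.5 × 10^2 → 2 s.f., 48.113 → 5 s.f.; limit is 2.
Rounded to 2 significant figures: 3.6 × 10^-8.

3.6 × 10^-8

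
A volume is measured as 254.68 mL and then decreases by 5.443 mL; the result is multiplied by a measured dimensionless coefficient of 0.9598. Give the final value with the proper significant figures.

239.2 mL

254.68 mL − 5.443 mL = 249.237 mL; the difference is limited to 2 decimal places (5 s.f.).
Carrying full precision, 249.237 × 0.9598 = 239.2176726 mL; 0.9598 has 4 s.f., so the result keeps min(5, 4) = 4 s.f.
Rounded to 4 significant figures: 239.2 mL.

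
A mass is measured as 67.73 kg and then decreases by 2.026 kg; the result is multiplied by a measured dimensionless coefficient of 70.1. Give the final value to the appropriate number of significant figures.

67.73 kg − 2.026 kg = 65.704 kg; the difference is limited to 2 decimal places (4 s.f.).
Carrying full precision, 65.704 × 70.1 = 4605.8504 kg; 70.1 has 3 s.f., so the result keeps min(4, 3) = 3 s.f.
Rounded to 3 significant figures: 4.61 × 10³ kg.

4.61 × 10³ kg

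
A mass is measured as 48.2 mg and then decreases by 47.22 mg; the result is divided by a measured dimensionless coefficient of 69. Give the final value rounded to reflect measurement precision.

48.2 mg − 47.22 mg = 0.98 mg; the difference is limited to 1 decimal place (2 s.f.).
Carrying full precision, 0.98 ÷ 69 = 0.0142028985507… mg; 69 has 2 s.f., so the result keeps min(2, 2) = 2 s.f.
Rounded to 2 significant figures: 0.014 mg.

0.014 mg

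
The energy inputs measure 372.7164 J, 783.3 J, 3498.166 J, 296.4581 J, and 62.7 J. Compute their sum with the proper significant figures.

5013.3 J

372.7164 J + 783.3 J + 3498.166 J + 296.4581 J + 62.7 J = 5013.3405 J.
Addition/subtraction keeps the fewest decimal places: 372.7164 → 4 decimal places, 783.3 → 1 decimal place, 3498.166 → 3 decimal places, 296.4581 → 4 decimal places, 62.7 → 1 decimal place; limit is 1.
Rounded to 1 decimal place: 5013.3 J.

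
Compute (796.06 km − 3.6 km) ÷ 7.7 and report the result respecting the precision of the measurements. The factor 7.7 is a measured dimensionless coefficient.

1.0 × 10^2 km

796.06 km − 3.6 km = 792.46 km; the difference is limited to 1 decimal place (4 s.f.).
Carrying full precision, 792.46 ÷ 7.7 = 102.916883117… km; 7.7 has 2 s.f., so the result keeps min(4, 2) = 2 s.f.
Rounded to 2 significant figures: 1.0 × 10^2 km.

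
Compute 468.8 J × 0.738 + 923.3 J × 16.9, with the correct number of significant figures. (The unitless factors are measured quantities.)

1.59 × 10⁴ J

468.8 × 0.738 = 345.9744 → 346 J (3 s.f., last digit at the 10^0 place).
923.3 × 16.9 = 15603.77 → 1.56 × 10⁴ J (3 s.f., last digit at the 10^2 place).
Sum: 15949.7444 J; keep the coarser place, 10^2.
Result: 1.59 × 10⁴ J.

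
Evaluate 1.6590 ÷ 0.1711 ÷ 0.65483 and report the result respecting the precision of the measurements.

1.6590 ÷ 0.1711 ÷ 0.65483 = 14.8070249703…
Multiplication/division keeps the fewest significant figures: 1.6590 → 5 s.f., 0.1711 → 4 s.f., 0.65483 → 5 s.f.; limit is 4.
Rounded to 4 significant figures: 14.81.

14.81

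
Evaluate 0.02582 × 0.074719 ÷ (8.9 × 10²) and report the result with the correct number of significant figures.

0.02582 × 0.074719 ÷ (8.9 × 10²) = 0.00000216769053933…
Multiplication/division keeps the fewest significant figures: 0.02582 → 4 s.f., 0.074719 → 5 s.f., 8.9 × 10² → 2 s.f.; limit is 2.
Rounded to 2 significant figures: 2.2 × 10⁻⁶.

2.2 × 10⁻⁶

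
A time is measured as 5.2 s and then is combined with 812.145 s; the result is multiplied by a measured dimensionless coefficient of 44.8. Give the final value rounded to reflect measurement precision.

5.2 s + 812.145 s = 817.345 s; the sum is limited to 1 decimal place (4 s.f.).
Carrying full precision, 817.345 × 44.8 = 36617.056 s; 44.8 has 3 s.f., so the result keeps min(4, 3) = 3 s.f.
Rounded to 3 significant figures: 3.66 × 10^4 s.

3.66 × 10^4 s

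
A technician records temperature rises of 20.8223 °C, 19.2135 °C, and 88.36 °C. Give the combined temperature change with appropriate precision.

128.40 °C

20.8223 °C + 19.2135 °C + 88.36 °C = 128.3958 °C.
Addition/subtraction keeps the fewest decimal places: 20.8223 → 4 decimal places, 19.2135 → 4 decimal places, 88.36 → 2 decimal places; limit is 2.
Rounded to 2 decimal places: 128.40 °C.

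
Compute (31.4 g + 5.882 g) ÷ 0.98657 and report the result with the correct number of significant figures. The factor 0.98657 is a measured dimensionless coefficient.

31.4 g + 5.882 g = 37.282 g; the sum is limited to 1 decimal place (3 s.f.).
Carrying full precision, 37.282 ÷ 0.98657 = 37.7895131618… g; 0.98657 has 5 s.f., so the result keeps min(3, 5) = 3 s.f.
Rounded to 3 significant figures: 37.8 g.

37.8 g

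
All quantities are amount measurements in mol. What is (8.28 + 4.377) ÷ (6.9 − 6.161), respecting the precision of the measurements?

8.28 + 4.377 = 12.657, limited to 2 d.p. → 4 s.f.; 6.9 − 6.161 = 0.739, limited to 1 d.p. → 1 s.f.
Carrying full precision, 12.657 ÷ 0.739 = 17.1271989175…; keep min(4, 1) = 1 s.f.
Rounded to 1 significant figure: 2 × 10^1.

2 × 10^1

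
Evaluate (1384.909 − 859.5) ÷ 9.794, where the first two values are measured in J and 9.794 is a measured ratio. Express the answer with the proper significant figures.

53.65 J

1384.909 J − 859.5 J = 525.409 J; the difference is limited to 1 decimal place (4 s.f.).
Carrying full precision, 525.409 ÷ 9.794 = 53.6460077599… J; 9.794 has 4 s.f., so the result keeps min(4, 4) = 4 s.f.
Rounded to 4 significant figures: 53.65 J.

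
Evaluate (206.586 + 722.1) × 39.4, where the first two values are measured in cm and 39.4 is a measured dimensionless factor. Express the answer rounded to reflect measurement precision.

3.66 × 10^4 cm

206.586 cm + 722.1 cm = 928.686 cm; the sum is limited to 1 decimal place (4 s.f.).
Carrying full precision, 928.686 × 39.4 = 36590.2284 cm; 39.4 has 3 s.f., so the result keeps min(4, 3) = 3 s.f.
Rounded to 3 significant figures: 3.66 × 10^4 cm.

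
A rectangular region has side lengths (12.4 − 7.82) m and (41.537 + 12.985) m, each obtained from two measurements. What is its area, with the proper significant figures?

12.4 − 7.82 = 4.58, limited to 1 d.p. → 2 s.f.; 41.537 + 12.985 = 54.522, limited to 3 d.p. → 5 s.f.
Carrying full precision, 4.58 × 54.522 = 249.71076; keep min(2, 5) = 2 s.f.
Rounded to 2 significant figures: 2.5 × 10² m².

2.5 × 10² m²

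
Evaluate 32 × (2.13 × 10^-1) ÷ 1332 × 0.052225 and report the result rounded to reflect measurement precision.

2.7 × 10^-4

32 × (2.13 × 10^-1) ÷ 1332 × 0.052225 = 0.000267241441441…
Multiplication/division keeps the fewest significant figures: 32 → 2 s.f., 2.13 × 10^-1 → 3 s.f., 1332 → 4 s.f., 0.052225 → 5 s.f.; limit is 2.
Rounded to 2 significant figures: 2.7 × 10^-4.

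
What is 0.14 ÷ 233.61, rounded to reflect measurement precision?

6.0 × 10⁻⁴

0.14 ÷ 233.61 = 0.000599289413981…
Multiplication/division keeps the fewest significant figures: 0.14 → 2 s.f., 233.61 → 5 s.f.; limit is 2.
Rounded to 2 significant figures: 6.0 × 10⁻⁴.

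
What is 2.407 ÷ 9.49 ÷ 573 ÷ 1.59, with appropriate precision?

2.407 ÷ 9.49 ÷ 573 ÷ 1.59 = 0.000278392884949…
Multiplication/division keeps the fewest significant figures: 2.407 → 4 s.f., 9.49 → 3 s.f., 573 → 3 s.f., 1.59 → 3 s.f.; limit is 3.
Rounded to 3 significant figures: 2.78 × 10^-4.

2.78 × 10^-4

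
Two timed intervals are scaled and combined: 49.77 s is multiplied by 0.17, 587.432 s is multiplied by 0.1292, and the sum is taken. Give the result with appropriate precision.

49.77 × 0.17 = 8.4609 → 8.5 s (2 s.f., last digit at the 10^-1 place).
587.432 × 0.1292 = 75.8962144 → 75.90 s (4 s.f., last digit at the 10^-2 place).
Sum: 84.3571144 s; keep the coarser place, 10^-1.
Result: 84.4 s.

84.4 s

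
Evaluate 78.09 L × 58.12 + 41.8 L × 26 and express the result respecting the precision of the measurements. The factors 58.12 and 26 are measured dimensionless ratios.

5.6 × 10^3 L

78.09 × 58.12 = 4538.5908 → 4539 L (4 s.f., last digit at the 10^0 place).
41.8 × 26 = 1086.8 → 1.1 × 10^3 L (2 s.f., last digit at the 10^2 place).
Sum: 5625.3908 L; keep the coarser place, 10^2.
Result: 5.6 × 10^3 L.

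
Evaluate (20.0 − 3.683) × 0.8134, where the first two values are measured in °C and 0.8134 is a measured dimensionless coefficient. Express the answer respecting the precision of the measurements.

20.0 °C − 3.683 °C = 16.317 °C; the difference is limited to 1 decimal place (3 s.f.).
Carrying full precision, 16.317 × 0.8134 = 13.2722478 °C; 0.8134 has 4 s.f., so the result keeps min(3, 4) = 3 s.f.
Rounded to 3 significant figures: 13.3 °C.

13.3 °C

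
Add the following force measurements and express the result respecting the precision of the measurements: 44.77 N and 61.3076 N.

44.77 N + 61.3076 N = 106.0776 N.
Addition/subtraction keeps the fewest decimal places: 44.77 → 2 decimal places, 61.3076 → 4 decimal places; limit is 2.
Rounded to 2 decimal places: 106.08 N.

106.08 N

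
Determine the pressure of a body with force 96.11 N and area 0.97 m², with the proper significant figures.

pressure = 96.11 N ÷ 0.97 m² = 99.0824742268… Pa.
96.11 has 4 significant figures; 0.97 has 2.
Division/multiplication keeps the fewest: 2 significant figures.
Rounded: 99 Pa.

99 Pa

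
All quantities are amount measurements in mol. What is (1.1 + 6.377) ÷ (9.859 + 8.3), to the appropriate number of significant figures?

0.41

1.1 + 6.377 = 7.477, limited to 1 d.p. → 2 s.f.; 9.859 + 8.3 = 18.159, limited to 1 d.p. → 3 s.f.
Carrying full precision, 7.477 ÷ 18.159 = 0.411751748444…; keep min(2, 3) = 2 s.f.
Rounded to 2 significant figures: 0.41.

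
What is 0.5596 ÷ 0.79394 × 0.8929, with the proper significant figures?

0.5596 ÷ 0.79394 × 0.8929 = 0.629350882938…
Multiplication/division keeps the fewest significant figures: 0.5596 → 4 s.f., 0.79394 → 5 s.f., 0.8929 → 4 s.f.; limit is 4.
Rounded to 4 significant figures: 0.6294.

0.6294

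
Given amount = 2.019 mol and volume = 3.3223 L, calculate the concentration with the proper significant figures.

0.6077 mol/L

concentration = 2.019 mol ÷ 3.3223 L = 0.607711525148… mol/L.
2.019 has 4 significant figures; 3.3223 has 5.
Division/multiplication keeps the fewest: 4 significant figures.
Rounded: 0.6077 mol/L.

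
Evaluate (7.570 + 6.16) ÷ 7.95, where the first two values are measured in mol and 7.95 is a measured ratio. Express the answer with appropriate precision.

1.73 mol

7.570 mol + 6.16 mol = 13.730 mol; the sum is limited to 2 decimal places (4 s.f.).
Carrying full precision, 13.730 ÷ 7.95 = 1.72704402516… mol; 7.95 has 3 s.f., so the result keeps min(4, 3) = 3 s.f.
Rounded to 3 significant figures: 1.73 mol.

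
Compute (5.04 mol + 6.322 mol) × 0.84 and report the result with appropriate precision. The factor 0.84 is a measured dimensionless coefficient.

5.04 mol + 6.322 mol = 11.362 mol; the sum is limited to 2 decimal places (4 s.f.).
Carrying full precision, 11.362 × 0.84 = 9.54408 mol; 0.84 has 2 s.f., so the result keeps min(4, 2) = 2 s.f.
Rounded to 2 significant figures: 9.5 mol.

9.5 mol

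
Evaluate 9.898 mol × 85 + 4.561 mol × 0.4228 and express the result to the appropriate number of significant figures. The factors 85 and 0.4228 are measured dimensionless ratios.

8.4 × 10² mol

9.898 × 85 = 841.33 → 8.4 × 10² mol (2 s.f., last digit at the 10^1 place).
4.561 × 0.4228 = 1.9283908 → 1.928 mol (4 s.f., last digit at the 10^-3 place).
Sum: 843.2583908 mol; keep the coarser place, 10^1.
Result: 8.4 × 10² mol.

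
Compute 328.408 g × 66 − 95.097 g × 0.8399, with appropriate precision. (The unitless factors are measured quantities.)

328.408 × 66 = 21674.928 → 2.2 × 10^4 g (2 s.f., last digit at the 10^3 place).
95.097 × 0.8399 = 79.8719703 → 79.87 g (4 s.f., last digit at the 10^-2 place).
Difference: 21595.0560297 g; keep the coarser place, 10^3.
Result: 2.2 × 10^4 g.

2.2 × 10^4 g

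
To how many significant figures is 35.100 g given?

5

35.100: trailing zeros after a decimal point are significant.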